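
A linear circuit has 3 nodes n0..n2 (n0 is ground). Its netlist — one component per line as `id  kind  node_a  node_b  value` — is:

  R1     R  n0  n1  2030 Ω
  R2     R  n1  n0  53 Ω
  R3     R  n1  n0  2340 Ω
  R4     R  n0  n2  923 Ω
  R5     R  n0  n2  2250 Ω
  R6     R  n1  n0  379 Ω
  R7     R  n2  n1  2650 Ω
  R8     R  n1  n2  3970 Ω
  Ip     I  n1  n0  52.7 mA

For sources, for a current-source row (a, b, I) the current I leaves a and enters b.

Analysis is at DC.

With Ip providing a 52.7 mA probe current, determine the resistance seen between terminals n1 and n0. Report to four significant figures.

MNA unknowns: 2 node voltages V₁..V_2
R1: Y=0.0004926 on G[0,1]
R2: Y=0.01887 on G[1,0]
R3: Y=0.0004274 on G[1,0]
R4: Y=0.001083 on G[0,2]
R5: Y=0.0004444 on G[0,2]
R6: Y=0.002639 on G[1,0]
R7: Y=0.0003774 on G[2,1]
R8: Y=0.0002519 on G[1,2]
Ip: z[1]−=0.0527, z[0]+=0.0527
solve → V1=-2.304, V2=-0.6721

R_eq = 43.72 Ω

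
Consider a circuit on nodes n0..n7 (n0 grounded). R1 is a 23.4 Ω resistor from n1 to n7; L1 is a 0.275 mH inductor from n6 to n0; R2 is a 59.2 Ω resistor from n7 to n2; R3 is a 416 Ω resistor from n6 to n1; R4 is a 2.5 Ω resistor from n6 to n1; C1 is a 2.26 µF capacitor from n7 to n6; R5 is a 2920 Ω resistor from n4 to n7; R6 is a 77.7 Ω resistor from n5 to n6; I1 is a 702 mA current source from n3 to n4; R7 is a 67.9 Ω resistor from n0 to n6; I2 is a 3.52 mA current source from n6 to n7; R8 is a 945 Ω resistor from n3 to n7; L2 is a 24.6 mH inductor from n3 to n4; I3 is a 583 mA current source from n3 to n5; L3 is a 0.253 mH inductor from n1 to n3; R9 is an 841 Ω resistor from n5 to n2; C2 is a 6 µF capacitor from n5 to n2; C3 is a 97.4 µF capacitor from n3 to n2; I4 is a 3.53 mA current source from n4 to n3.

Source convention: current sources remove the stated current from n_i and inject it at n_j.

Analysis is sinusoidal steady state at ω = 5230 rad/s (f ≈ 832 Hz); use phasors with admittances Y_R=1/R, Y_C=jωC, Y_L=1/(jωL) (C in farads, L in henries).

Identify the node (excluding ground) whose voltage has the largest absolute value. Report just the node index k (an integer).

4

Apply KCL at each of the 7 non-ground nodes and solve the resulting linear system.
Node n1: branches {R1, R3, R4, L3} → V_1 = -0.1985+0.5089j
Node n2: branches {R2, R9, C2, C3} → V_2 = -0.01310-0.5786j
Node n3: branches {I1, R8, L2, I3, L3, C3, I4} → V_3 = -0.4588+0.3885j
Node n4: branches {R5, I1, L2, I4} → V_4 = 3.480+90.10j
Node n5: branches {R6, I3, R9, C2} → V_5 = 7.119-15.97j
Node n6: branches {L1, R3, R4, C1, R6, R7, I2} → V_6 = 0.000+0.000j
Node n7: branches {R1, R2, C1, R5, I2, R8} → V_7 = 0.06157+0.6966j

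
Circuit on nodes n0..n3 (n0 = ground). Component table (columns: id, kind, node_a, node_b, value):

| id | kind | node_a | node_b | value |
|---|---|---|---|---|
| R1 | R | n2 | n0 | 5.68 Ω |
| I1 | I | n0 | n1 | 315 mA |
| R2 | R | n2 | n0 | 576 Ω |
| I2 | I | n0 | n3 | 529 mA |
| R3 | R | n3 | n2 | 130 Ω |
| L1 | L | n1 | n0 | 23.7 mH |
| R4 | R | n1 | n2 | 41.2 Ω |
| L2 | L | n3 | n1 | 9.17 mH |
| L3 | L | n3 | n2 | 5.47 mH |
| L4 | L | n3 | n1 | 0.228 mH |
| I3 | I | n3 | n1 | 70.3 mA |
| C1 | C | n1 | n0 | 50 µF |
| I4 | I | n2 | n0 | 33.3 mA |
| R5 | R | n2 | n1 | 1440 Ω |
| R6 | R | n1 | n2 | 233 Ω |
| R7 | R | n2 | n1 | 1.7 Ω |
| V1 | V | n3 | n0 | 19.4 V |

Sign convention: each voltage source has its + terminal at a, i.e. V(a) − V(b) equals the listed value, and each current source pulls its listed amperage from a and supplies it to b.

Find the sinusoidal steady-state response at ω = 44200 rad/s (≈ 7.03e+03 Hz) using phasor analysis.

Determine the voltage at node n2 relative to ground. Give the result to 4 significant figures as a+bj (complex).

-0.5820-0.3257j V

Apply KCL at each of the 3 non-ground nodes and solve the resulting linear system.
Node n1: branches {I1, L1, R4, L2, L4, I3, C1, R5, R6, R7} → V_1 = -0.9468-0.2897j
Node n2: branches {R1, R2, R3, R4, L3, I4, R5, R6, R7} → V_2 = -0.5820-0.3257j
Node n3: branches {I2, R3, L2, L3, L4, I3, V1} → V_3 = 19.40+0.000j
Source currents: i(V1)=0.2742+2.149j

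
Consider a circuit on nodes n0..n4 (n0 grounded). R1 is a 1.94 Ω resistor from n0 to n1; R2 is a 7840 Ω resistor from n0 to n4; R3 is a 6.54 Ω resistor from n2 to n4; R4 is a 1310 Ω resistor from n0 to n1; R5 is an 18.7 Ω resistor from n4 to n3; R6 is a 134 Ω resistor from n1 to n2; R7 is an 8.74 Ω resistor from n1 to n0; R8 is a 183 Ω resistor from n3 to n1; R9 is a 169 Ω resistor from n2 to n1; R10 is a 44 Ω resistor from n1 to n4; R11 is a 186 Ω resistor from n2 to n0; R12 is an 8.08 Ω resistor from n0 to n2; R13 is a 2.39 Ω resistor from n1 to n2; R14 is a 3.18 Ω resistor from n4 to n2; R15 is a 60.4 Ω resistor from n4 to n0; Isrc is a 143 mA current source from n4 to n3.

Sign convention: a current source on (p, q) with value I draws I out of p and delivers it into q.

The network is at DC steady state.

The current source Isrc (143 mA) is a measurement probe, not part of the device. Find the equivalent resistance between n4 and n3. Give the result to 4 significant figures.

R_eq = 17.00 Ω

Apply KCL at each of the 4 non-ground nodes and solve the resulting linear system.
Node n1: branches {R1, R4, R6, R7, R8, R9, R10, R13} → V_1 = 0.004504
Node n2: branches {R3, R6, R9, R11, R12, R13, R14} → V_2 = -0.01671
Node n3: branches {R5, R8, Isrc} → V_3 = 2.389
Node n4: branches {R2, R3, R5, R10, R14, R15, Isrc} → V_4 = -0.04092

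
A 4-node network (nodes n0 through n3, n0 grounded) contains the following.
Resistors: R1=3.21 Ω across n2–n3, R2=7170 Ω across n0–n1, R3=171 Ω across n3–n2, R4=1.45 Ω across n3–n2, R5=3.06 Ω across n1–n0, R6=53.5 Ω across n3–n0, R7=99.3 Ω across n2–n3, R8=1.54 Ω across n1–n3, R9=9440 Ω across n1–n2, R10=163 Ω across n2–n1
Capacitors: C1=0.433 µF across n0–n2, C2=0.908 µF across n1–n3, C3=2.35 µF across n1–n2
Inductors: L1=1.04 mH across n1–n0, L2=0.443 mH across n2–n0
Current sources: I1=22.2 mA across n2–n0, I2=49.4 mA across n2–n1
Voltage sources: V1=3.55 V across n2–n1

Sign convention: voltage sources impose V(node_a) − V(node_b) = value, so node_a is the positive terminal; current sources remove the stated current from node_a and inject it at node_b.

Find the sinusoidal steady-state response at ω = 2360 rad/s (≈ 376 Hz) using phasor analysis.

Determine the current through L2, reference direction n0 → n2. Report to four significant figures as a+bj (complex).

-0.5259+1.148j A

Element admittances at ω=2360 rad/s:
  Y(R1) = 0.3115+0.000j S between n2,n3
  Y(R2) = 0.0001395+0.000j S between n0,n1
  Y(R3) = 0.005848+0.000j S between n3,n2
  Y(C1) = 0.000+0.001022j S between n0,n2
  Y(L1) = 0.000-0.4074j S between n1,n0
  Y(R4) = 0.6897+0.000j S between n3,n2
  Y(R5) = 0.3268+0.000j S between n1,n0
  Y(C2) = 0.000+0.002143j S between n1,n3
  Y(R6) = 0.01869+0.000j S between n3,n0
  Y(R7) = 0.01007+0.000j S between n2,n3
  Y(R8) = 0.6494+0.000j S between n1,n3
  Y(L2) = 0.000-0.9565j S between n2,n0
  Y(R9) = 0.0001059+0.000j S between n1,n2
  Y(C3) = 0.000+0.005546j S between n1,n2
  Y(R10) = 0.006135+0.000j S between n2,n1
  I1: injects 0.0222 A into n0 (from n2)
  I2: injects 0.0494 A into n1 (from n2)
  V1: constraint V(n2)−V(n1) = 3.55
Assemble and solve the 4×4 MNA system:
  V(n1)=-2.349+0.5498j  V(n2)=1.201+0.5498j  V(n3)=-0.1807+0.5409j
  i(V1)=-2.024+1.118j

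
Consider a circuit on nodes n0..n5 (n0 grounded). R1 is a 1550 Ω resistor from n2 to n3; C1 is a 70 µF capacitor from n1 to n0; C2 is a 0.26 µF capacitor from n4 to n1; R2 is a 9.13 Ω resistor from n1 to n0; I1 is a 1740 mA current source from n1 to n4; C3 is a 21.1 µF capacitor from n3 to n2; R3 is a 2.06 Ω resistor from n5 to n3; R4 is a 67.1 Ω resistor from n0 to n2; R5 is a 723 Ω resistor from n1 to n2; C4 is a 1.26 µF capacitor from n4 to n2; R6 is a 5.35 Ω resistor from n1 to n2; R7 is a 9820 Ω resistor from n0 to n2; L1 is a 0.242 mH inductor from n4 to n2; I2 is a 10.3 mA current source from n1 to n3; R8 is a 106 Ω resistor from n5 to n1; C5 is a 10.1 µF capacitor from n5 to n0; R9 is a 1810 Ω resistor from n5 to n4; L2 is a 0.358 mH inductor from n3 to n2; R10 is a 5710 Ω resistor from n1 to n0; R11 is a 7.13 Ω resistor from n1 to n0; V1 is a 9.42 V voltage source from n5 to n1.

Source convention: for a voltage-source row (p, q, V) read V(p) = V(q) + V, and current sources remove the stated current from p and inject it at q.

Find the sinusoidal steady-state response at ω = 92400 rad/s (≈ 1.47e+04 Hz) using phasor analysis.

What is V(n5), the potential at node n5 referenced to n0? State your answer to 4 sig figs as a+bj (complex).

Apply KCL at each of the 5 non-ground nodes and solve the resulting linear system.
Node n1: branches {C1, C2, R2, I1, R5, R6, I2, R8, R10, R11, V1} → V_1 = -1.187-0.02521j
Node n2: branches {R1, C3, R4, R5, C4, R6, R7, L1, L2} → V_2 = 7.337-0.08526j
Node n3: branches {R1, C3, R3, I2, L2} → V_3 = 7.406-0.2997j
Node n4: branches {C2, I1, C4, L1, R9} → V_4 = 5.303-18.26j
Node n5: branches {R3, R8, C5, R9, V1} → V_5 = 8.233-0.02521j
Source currents: i(V1)=-0.5154-7.827j

8.233-0.02521j V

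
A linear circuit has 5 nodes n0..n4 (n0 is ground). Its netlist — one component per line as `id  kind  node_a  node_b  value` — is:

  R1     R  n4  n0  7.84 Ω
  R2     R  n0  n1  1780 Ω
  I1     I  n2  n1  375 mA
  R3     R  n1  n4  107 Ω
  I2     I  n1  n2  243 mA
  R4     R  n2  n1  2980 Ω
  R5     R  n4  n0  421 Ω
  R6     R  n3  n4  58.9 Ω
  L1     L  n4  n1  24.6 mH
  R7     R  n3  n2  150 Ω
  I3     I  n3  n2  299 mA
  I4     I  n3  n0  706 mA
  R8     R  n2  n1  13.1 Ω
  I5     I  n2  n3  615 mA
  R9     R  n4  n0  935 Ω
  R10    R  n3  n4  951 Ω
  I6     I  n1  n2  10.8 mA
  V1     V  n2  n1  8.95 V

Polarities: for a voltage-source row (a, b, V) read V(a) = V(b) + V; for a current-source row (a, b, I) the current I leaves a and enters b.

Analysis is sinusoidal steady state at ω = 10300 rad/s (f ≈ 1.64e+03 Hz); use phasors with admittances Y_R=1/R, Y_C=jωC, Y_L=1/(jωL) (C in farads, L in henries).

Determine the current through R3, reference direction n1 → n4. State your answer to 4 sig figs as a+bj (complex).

Apply KCL at each of the 4 non-ground nodes and solve the resulting linear system.
Node n1: branches {R2, I1, R3, I2, R4, L1, R8, I6, V1} → V_1 = -34.42-7.763j
Node n2: branches {I1, I2, R4, R7, I3, R8, I5, I6, V1} → V_2 = -25.47-7.763j
Node n3: branches {R6, R7, I3, I4, I5, R10} → V_3 = -26.49-2.071j
Node n4: branches {R1, R3, R5, R6, L1, R9, R10} → V_4 = -5.242+0.03329j
Source currents: i(V1)=-1.130+0.03794j

-0.2727-0.07286j A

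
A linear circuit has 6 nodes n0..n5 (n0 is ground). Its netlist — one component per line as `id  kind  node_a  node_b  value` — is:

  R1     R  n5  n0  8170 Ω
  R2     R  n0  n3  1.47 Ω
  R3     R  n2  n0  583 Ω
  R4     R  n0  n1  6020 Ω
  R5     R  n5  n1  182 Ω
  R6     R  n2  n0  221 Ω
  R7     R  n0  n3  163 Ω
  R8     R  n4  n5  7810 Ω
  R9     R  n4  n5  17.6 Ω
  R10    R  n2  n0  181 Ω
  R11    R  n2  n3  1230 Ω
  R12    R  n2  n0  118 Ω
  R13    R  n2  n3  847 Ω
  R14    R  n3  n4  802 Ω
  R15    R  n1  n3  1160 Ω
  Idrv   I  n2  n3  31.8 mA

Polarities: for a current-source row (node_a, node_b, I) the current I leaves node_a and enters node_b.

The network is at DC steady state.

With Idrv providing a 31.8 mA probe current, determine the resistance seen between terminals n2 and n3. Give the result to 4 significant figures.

Apply KCL at each of the 5 non-ground nodes and solve the resulting linear system.
Node n1: branches {R4, R5, R15} → V_1 = 0.03677
Node n2: branches {R3, R6, R10, R11, R12, R13, Idrv} → V_2 = -1.427
Node n3: branches {R2, R7, R11, R13, R14, R15, Idrv} → V_3 = 0.04205
Node n4: branches {R8, R9, R14} → V_4 = 0.03716
Node n5: branches {R1, R5, R8, R9} → V_5 = 0.03705

R_eq = 46.18 Ω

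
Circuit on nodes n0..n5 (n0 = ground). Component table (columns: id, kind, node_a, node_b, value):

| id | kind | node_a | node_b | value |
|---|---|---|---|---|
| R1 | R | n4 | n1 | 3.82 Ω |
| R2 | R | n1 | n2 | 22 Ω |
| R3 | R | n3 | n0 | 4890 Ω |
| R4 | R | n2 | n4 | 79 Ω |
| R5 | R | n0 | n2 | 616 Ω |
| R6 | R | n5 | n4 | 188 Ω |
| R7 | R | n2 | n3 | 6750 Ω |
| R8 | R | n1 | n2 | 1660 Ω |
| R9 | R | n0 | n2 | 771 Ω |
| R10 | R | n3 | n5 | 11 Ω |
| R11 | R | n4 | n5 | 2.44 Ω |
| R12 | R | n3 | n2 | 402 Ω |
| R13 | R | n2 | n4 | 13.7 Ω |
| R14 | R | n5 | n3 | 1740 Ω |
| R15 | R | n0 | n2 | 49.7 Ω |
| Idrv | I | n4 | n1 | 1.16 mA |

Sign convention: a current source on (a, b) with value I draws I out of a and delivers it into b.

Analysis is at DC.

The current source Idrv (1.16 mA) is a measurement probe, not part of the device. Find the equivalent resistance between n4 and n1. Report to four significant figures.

R_eq = 3.424 Ω

Apply KCL at each of the 5 non-ground nodes and solve the resulting linear system.
Node n1: branches {R1, R2, R8, Idrv} → V_1 = 0.002623
Node n2: branches {R2, R4, R5, R7, R8, R9, R12, R13, R15} → V_2 = 1.153e-05
Node n3: branches {R3, R7, R10, R12, R14} → V_3 = -0.001299
Node n4: branches {R1, R4, R6, R11, R13, Idrv} → V_4 = -0.001349
Node n5: branches {R6, R10, R11, R14} → V_5 = -0.001340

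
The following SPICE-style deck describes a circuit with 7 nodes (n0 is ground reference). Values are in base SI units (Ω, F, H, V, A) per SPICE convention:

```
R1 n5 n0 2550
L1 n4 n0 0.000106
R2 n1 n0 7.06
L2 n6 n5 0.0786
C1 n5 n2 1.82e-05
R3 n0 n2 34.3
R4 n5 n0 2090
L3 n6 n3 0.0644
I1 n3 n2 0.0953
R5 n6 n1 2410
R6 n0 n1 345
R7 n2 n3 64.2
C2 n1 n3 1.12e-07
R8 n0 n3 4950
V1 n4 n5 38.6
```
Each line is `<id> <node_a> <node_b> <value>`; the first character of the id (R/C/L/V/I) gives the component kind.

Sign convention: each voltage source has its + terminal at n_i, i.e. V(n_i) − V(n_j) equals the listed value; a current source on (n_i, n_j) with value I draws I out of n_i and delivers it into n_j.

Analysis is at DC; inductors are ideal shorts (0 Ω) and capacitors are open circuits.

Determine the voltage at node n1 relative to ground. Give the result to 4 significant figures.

Element admittances at DC:
  Y(R1) = 0.0003922 S between n5,n0
  L1: short n4↔n0 (DC inductor)
  Y(R2) = 0.1416 S between n1,n0
  L2: short n6↔n5 (DC inductor)
  Y(C1) = 0.000 S between n5,n2
  Y(R3) = 0.02915 S between n0,n2
  Y(R4) = 0.0004785 S between n5,n0
  L3: short n6↔n3 (DC inductor)
  I1: injects 0.0953 A into n2 (from n3)
  Y(R5) = 0.0004149 S between n6,n1
  Y(R6) = 0.002899 S between n0,n1
  Y(R7) = 0.01558 S between n2,n3
  Y(C2) = 0.000 S between n1,n3
  Y(R8) = 0.0002020 S between n0,n3
  V1: constraint V(n4)−V(n5) = 38.6
Assemble and solve the 10×10 MNA system:
  V(n1)=-0.1105  V(n2)=-11.31  V(n3)=-38.60  V(n4)=0.000  V(n5)=-38.60  V(n6)=-38.60
  i(L1)=0.3871  i(L2)=0.3535  i(L3)=-0.3376  i(V1)=-0.3871

-0.1105 V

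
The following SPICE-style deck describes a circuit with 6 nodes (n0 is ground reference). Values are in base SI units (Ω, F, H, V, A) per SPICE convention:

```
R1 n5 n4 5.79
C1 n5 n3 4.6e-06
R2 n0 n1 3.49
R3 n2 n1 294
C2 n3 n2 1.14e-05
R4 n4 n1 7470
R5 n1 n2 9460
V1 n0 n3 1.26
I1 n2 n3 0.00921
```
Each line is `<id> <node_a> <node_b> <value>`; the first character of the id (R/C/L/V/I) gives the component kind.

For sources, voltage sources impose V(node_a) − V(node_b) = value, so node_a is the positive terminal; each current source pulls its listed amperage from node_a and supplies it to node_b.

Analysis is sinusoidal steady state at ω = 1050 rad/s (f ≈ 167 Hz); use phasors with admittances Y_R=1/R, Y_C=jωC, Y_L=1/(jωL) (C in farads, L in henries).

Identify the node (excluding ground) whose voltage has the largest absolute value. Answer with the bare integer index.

MNA unknowns: 5 node voltages V₁..V_5 plus 1 source current (V1)
R1: Y=0.1727+0.000j on G[5,4]
C1: Y=0.000+0.004830j on G[5,3]
R2: Y=0.2865+0.000j on G[0,1]
R3: Y=0.003401+0.000j on G[2,1]
C2: Y=0.000+0.01197j on G[3,2]
R4: Y=0.0001339+0.000j on G[4,1]
R5: Y=0.0001057+0.000j on G[1,2]
V1: row V0−V3=1.26, i_V1 at 0,3
I1: z[2]−=0.00921, z[3]+=0.00921
solve → V1=-0.01712+0.004499j, V2=-1.368+0.3736j, V3=-1.260+0.000j, V4=-1.258-0.03436j, V5=-1.259-0.03439j
aux → i_V1=-0.004904+0.001289j

2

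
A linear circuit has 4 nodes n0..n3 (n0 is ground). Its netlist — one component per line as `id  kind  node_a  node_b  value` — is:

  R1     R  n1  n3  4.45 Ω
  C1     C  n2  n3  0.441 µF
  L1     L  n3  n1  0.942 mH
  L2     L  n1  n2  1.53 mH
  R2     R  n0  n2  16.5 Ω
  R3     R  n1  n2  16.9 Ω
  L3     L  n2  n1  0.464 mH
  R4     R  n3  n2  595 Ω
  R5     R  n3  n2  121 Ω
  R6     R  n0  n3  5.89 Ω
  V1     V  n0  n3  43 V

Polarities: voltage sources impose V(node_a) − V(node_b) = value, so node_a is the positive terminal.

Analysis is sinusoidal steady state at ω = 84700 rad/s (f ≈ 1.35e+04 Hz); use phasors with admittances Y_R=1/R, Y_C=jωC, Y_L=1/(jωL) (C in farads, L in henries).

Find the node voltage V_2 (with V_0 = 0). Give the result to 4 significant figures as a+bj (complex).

Element admittances at ω=84700 rad/s:
  Y(R1) = 0.2247+0.000j S between n1,n3
  Y(C1) = 0.000+0.03735j S between n2,n3
  Y(L1) = 0.000-0.01253j S between n3,n1
  Y(L2) = 0.000-0.007717j S between n1,n2
  Y(R2) = 0.06061+0.000j S between n0,n2
  Y(R3) = 0.05917+0.000j S between n1,n2
  Y(L3) = 0.000-0.02544j S between n2,n1
  Y(R4) = 0.001681+0.000j S between n3,n2
  Y(R5) = 0.008264+0.000j S between n3,n2
  Y(R6) = 0.1698+0.000j S between n0,n3
  V1: constraint V(n0)−V(n3) = 43
Assemble and solve the 4×4 MNA system:
  V(n1)=-38.49-2.390j  V(n2)=-21.56-2.936j  V(n3)=-43.00+0.000j
  i(V1)=-8.607-0.1780j

-21.56-2.936j V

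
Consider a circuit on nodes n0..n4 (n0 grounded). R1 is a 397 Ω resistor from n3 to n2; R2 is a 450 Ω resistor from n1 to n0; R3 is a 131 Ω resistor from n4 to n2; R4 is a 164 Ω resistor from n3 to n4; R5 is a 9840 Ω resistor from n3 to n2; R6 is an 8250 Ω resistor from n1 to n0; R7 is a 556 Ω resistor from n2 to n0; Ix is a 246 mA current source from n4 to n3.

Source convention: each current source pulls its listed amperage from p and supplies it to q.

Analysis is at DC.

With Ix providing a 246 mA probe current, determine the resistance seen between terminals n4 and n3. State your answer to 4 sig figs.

R_eq = 124.2 Ω

Apply KCL at each of the 4 non-ground nodes and solve the resulting linear system.
Node n1: branches {R2, R6} → V_1 = 0.000
Node n2: branches {R1, R3, R5, R7} → V_2 = 0.000
Node n3: branches {R1, R4, R5, Ix} → V_3 = 22.75
Node n4: branches {R3, R4, Ix} → V_4 = -7.811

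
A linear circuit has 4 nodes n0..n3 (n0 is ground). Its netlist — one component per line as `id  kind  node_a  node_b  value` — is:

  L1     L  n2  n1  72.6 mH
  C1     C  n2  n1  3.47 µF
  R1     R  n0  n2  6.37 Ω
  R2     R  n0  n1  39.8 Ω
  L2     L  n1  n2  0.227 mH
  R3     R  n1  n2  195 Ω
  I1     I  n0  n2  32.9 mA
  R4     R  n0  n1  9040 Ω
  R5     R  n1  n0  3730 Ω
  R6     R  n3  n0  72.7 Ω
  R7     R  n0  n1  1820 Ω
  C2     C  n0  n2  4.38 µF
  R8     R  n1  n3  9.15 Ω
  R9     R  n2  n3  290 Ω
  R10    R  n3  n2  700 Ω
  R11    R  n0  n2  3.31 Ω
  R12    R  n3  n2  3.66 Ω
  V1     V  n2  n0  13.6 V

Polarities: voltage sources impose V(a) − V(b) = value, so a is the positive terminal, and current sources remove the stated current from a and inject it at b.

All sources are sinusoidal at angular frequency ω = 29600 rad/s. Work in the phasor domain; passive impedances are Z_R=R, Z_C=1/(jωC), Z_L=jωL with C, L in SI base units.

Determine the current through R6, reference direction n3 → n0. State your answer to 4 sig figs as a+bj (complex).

0.1690-0.004905j A

Element admittances at ω=29600 rad/s:
  Y(L1) = 0.000-0.0004653j S between n2,n1
  Y(C1) = 0.000+0.1027j S between n2,n1
  Y(R1) = 0.1570+0.000j S between n0,n2
  Y(R2) = 0.02513+0.000j S between n0,n1
  Y(L2) = 0.000-0.1488j S between n1,n2
  Y(R3) = 0.005128+0.000j S between n1,n2
  I1: injects 0.0329 A into n2 (from n0)
  Y(R4) = 0.0001106+0.000j S between n0,n1
  Y(R5) = 0.0002681+0.000j S between n1,n0
  Y(R6) = 0.01376+0.000j S between n3,n0
  Y(R7) = 0.0005495+0.000j S between n0,n1
  Y(C2) = 0.000+0.1296j S between n0,n2
  Y(R8) = 0.1093+0.000j S between n1,n3
  Y(R9) = 0.003448+0.000j S between n2,n3
  Y(R10) = 0.001429+0.000j S between n3,n2
  Y(R11) = 0.3021+0.000j S between n0,n2
  Y(R12) = 0.2732+0.000j S between n3,n2
  V1: constraint V(n2)−V(n0) = 13.6
Assemble and solve the 4×4 MNA system:
  V(n1)=10.49-1.309j  V(n2)=13.60+0.000j  V(n3)=12.29-0.3566j
  i(V1)=-6.653-1.724j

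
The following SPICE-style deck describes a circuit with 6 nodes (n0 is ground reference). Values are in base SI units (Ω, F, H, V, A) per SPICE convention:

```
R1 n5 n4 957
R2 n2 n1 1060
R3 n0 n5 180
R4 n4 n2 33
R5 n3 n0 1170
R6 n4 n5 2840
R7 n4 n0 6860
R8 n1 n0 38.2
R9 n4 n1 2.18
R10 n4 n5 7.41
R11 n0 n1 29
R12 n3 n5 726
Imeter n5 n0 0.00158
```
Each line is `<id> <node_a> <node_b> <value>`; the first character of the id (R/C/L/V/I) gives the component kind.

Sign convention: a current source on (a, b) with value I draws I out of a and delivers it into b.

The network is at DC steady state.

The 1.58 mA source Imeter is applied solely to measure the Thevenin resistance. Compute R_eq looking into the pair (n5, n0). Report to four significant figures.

R_eq = 22.41 Ω

MNA unknowns: 5 node voltages V₁..V_5
R1: Y=0.001045 on G[5,4]
R2: Y=0.0009434 on G[2,1]
R3: Y=0.005556 on G[0,5]
R4: Y=0.03030 on G[4,2]
R5: Y=0.0008547 on G[3,0]
R6: Y=0.0003521 on G[4,5]
R7: Y=0.0001458 on G[4,0]
R8: Y=0.02618 on G[1,0]
R9: Y=0.4587 on G[4,1]
R10: Y=0.1350 on G[4,5]
R11: Y=0.03448 on G[0,1]
R12: Y=0.001377 on G[3,5]
Imeter: z[5]−=0.00158, z[0]+=0.00158
solve → V1=-0.02244, V2=-0.02531, V3=-0.02185, V4=-0.02540, V5=-0.03540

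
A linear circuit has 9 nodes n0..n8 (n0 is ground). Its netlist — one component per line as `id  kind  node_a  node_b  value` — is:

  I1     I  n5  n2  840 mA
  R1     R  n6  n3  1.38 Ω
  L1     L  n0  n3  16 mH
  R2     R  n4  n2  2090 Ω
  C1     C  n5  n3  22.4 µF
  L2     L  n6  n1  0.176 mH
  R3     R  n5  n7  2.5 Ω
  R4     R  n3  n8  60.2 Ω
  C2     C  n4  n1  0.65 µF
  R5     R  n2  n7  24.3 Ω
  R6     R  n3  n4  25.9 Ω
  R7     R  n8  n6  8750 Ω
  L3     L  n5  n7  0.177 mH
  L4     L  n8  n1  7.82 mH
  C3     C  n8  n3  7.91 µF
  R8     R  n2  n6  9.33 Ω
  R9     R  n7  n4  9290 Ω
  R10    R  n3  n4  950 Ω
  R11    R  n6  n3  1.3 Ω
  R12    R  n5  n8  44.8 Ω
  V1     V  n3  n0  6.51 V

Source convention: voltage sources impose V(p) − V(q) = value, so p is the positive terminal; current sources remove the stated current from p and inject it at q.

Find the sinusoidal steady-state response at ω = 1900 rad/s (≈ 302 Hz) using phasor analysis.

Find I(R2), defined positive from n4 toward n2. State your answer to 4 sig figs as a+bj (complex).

Element admittances at ω=1900 rad/s:
  I1: injects 0.84 A into n2 (from n5)
  Y(R1) = 0.7246+0.000j S between n6,n3
  Y(L1) = 0.000-0.03289j S between n0,n3
  Y(R2) = 0.0004785+0.000j S between n4,n2
  Y(C1) = 0.000+0.04256j S between n5,n3
  Y(L2) = 0.000-2.990j S between n6,n1
  Y(R3) = 0.4000+0.000j S between n5,n7
  Y(R4) = 0.01661+0.000j S between n3,n8
  Y(C2) = 0.000+0.001235j S between n4,n1
  Y(R5) = 0.04115+0.000j S between n2,n7
  Y(R6) = 0.03861+0.000j S between n3,n4
  Y(R7) = 0.0001143+0.000j S between n8,n6
  Y(L3) = 0.000-2.974j S between n5,n7
  Y(L4) = 0.000-0.06730j S between n8,n1
  Y(C3) = 0.000+0.01503j S between n8,n3
  Y(R8) = 0.1072+0.000j S between n2,n6
  Y(R9) = 0.0001076+0.000j S between n7,n4
  Y(R10) = 0.001053+0.000j S between n3,n4
  Y(R11) = 0.7692+0.000j S between n6,n3
  Y(R12) = 0.02232+0.000j S between n5,n8
  V1: constraint V(n3)−V(n0) = 6.51
Assemble and solve the 9×9 MNA system:
  V(n1)=6.639+0.2393j  V(n2)=10.15+1.929j  V(n3)=6.510+0.000j  V(n4)=6.526+0.04322j  V(n5)=-1.355+6.143j  V(n6)=6.711+0.2622j  V(n7)=-1.274+6.291j  V(n8)=3.471-0.7793j
  i(V1)=0.000+0.2141j

-0.001732-0.0009021j A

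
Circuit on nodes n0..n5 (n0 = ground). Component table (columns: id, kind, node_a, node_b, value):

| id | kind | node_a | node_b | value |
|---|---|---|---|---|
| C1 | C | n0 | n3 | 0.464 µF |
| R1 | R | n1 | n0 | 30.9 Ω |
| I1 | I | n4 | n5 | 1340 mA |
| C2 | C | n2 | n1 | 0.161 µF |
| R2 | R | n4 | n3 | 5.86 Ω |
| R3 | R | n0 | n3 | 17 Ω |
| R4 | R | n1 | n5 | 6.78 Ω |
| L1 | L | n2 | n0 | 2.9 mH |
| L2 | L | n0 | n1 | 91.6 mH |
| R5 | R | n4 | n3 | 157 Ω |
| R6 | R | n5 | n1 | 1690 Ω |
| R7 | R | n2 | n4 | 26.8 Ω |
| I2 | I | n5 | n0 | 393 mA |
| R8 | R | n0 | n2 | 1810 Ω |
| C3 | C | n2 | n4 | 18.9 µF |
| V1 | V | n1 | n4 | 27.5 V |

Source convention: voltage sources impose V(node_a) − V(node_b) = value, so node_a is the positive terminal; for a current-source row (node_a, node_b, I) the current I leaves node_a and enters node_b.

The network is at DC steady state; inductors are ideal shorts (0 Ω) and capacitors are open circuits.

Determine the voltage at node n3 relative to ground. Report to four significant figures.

-20.64 V

Apply KCL at each of the 5 non-ground nodes and solve the resulting linear system.
Node n1: branches {R1, C2, R4, L2, R6, V1} → V_1 = 0.000
Node n2: branches {C2, L1, R7, R8, C3} → V_2 = 0.000
Node n3: branches {C1, R2, R3, R5} → V_3 = -20.64
Node n4: branches {I1, R2, R5, R7, C3, V1} → V_4 = -27.50
Node n5: branches {I1, R4, R6, I2} → V_5 = 6.395
Source currents: i(L1)=-1.026, i(L2)=-1.847, i(V1)=-0.9003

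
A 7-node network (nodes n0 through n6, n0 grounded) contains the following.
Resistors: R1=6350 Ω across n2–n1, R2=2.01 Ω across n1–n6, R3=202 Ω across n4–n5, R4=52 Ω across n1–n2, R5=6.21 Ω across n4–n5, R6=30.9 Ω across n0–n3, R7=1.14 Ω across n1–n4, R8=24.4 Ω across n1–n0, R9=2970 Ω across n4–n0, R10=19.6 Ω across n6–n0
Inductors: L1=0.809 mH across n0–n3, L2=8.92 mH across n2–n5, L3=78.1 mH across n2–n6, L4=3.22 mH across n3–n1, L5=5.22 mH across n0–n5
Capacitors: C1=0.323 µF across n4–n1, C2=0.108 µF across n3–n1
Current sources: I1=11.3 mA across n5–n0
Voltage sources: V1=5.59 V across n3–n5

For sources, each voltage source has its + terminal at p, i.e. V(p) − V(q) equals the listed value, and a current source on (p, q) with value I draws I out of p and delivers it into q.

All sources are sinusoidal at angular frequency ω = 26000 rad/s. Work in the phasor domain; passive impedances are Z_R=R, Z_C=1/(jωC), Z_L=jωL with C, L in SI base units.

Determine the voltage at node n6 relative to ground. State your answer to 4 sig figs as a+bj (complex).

Apply KCL at each of the 6 non-ground nodes and solve the resulting linear system.
Node n1: branches {R1, R2, C1, R4, L4, C2, R7, R8} → V_1 = -1.858+0.6328j
Node n2: branches {R1, R4, L2, L3} → V_2 = -1.787+0.9170j
Node n3: branches {L1, R6, L4, C2, V1} → V_3 = 2.514+1.278j
Node n4: branches {R3, C1, R5, R7, R9} → V_4 = -2.051+0.7368j
Node n5: branches {R3, L2, R5, I1, L5, V1} → V_5 = -3.076+1.278j
Node n6: branches {R2, L3, R10} → V_6 = -1.685+0.5740j
Source currents: i(V1)=-0.1480+0.1181j

-1.685+0.5740j V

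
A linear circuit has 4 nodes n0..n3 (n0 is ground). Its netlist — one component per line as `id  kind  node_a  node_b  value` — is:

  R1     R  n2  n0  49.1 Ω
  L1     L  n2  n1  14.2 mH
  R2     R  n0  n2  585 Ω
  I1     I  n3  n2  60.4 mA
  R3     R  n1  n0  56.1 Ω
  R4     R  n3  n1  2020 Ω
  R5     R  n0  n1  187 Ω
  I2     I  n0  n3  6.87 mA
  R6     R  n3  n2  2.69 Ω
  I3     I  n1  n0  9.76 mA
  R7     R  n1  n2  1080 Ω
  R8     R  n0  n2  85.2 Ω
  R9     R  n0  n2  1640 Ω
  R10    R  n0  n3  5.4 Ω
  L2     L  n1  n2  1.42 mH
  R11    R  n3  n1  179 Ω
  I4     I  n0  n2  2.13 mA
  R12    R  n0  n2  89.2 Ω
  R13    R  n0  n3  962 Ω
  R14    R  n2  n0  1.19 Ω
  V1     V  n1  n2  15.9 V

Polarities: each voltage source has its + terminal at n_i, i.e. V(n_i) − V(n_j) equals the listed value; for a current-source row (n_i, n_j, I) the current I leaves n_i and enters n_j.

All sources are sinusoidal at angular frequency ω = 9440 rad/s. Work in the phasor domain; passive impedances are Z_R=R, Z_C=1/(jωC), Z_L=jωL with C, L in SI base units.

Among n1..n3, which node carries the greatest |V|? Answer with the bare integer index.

Apply KCL at each of the 3 non-ground nodes and solve the resulting linear system.
Node n1: branches {L1, R3, R4, R5, I3, R7, L2, R11, V1} → V_1 = 15.53+0.000j
Node n2: branches {R1, L1, R2, I1, R6, R7, R8, R9, L2, I4, R12, R14, V1} → V_2 = -0.3709+0.000j
Node n3: branches {I1, R4, I2, R6, R10, R11, R13} → V_3 = -0.1719+0.000j
Source currents: i(V1)=-0.4798+1.305j

1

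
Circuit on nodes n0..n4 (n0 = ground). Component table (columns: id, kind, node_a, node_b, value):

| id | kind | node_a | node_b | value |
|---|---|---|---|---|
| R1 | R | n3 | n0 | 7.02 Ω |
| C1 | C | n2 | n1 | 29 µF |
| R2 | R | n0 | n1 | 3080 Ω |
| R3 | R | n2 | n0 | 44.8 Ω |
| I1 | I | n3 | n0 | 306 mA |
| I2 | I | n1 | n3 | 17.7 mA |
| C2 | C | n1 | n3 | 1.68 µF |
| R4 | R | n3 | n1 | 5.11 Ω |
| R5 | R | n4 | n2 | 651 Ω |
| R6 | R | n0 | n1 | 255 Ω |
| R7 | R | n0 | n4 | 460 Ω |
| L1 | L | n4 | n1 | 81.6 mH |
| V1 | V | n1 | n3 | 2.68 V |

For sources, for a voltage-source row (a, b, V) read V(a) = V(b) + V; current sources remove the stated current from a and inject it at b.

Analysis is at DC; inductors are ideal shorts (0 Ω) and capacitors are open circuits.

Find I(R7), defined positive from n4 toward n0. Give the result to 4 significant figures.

0.001096 A

MNA unknowns: 4 node voltages V₁..V_4 plus 2 source currents (L1, V1)
R1: Y=0.1425 on G[3,0]
C1: Y=0.000 on G[2,1]
R2: Y=0.0003247 on G[0,1]
R3: Y=0.02232 on G[2,0]
I1: z[3]−=0.306, z[0]+=0.306
I2: z[1]−=0.0177, z[3]+=0.0177
C2: Y=0.000 on G[1,3]
R4: Y=0.1957 on G[3,1]
R5: Y=0.001536 on G[4,2]
R6: Y=0.003922 on G[0,1]
R7: Y=0.002174 on G[0,4]
L1: row V4−V1=0, i_L1 at 4,1
V1: row V1−V3=2.68, i_V1 at 1,3
solve → V1=0.5041, V2=0.03246, V3=-2.176, V4=0.5041
aux → i_L1=-0.001820, i_V1=-0.5461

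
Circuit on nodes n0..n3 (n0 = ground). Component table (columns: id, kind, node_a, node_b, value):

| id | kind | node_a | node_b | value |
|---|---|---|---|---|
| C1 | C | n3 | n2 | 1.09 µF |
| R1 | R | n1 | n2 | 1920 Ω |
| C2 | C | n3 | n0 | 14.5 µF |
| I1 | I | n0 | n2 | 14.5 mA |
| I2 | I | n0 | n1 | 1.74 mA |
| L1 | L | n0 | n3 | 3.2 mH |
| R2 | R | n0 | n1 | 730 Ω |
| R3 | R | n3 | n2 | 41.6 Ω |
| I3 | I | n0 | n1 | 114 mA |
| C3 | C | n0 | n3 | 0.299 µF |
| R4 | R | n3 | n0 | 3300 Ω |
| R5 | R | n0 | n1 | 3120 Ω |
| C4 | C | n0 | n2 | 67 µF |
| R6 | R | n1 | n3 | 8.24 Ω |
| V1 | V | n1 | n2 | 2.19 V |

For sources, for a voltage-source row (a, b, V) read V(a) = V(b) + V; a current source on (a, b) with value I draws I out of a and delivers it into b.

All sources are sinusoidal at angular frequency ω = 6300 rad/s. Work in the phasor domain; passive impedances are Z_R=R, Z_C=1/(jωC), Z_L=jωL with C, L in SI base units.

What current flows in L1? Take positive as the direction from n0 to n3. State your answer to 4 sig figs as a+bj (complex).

0.03612+0.07121j A

MNA unknowns: 3 node voltages V₁..V_3 plus 1 source current (V1)
C1: Y=0.000+0.006867j on G[3,2]
R1: Y=0.0005208+0.000j on G[1,2]
C2: Y=0.000+0.09135j on G[3,0]
I1: z[0]−=0.0145, z[2]+=0.0145
I2: z[0]−=0.00174, z[1]+=0.00174
L1: Y=0.000-0.04960j on G[0,3]
R2: Y=0.001370+0.000j on G[0,1]
R3: Y=0.02404+0.000j on G[3,2]
I3: z[0]−=0.114, z[1]+=0.114
C3: Y=0.000+0.001884j on G[0,3]
R4: Y=0.0003030+0.000j on G[3,0]
R5: Y=0.0003205+0.000j on G[0,1]
C4: Y=0.000+0.4221j on G[0,2]
R6: Y=0.1214+0.000j on G[1,3]
V1: row V1−V2=2.19, i_V1 at 1,2
solve → V1=2.043-0.2241j, V2=-0.1470-0.2241j, V3=1.436-0.7281j
aux → i_V1=0.03744-0.06079j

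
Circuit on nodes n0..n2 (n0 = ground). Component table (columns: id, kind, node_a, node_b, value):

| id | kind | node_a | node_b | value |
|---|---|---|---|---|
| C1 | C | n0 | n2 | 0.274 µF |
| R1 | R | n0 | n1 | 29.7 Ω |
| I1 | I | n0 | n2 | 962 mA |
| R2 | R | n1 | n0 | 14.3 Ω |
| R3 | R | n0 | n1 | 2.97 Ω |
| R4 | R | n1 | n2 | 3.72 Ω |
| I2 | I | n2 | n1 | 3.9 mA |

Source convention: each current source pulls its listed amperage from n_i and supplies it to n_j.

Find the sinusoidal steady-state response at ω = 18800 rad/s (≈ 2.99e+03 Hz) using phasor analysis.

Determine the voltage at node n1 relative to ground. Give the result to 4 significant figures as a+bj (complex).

2.183-0.06720j V

MNA unknowns: 2 node voltages V₁..V_2
C1: Y=0.000+0.005151j on G[0,2]
R1: Y=0.03367+0.000j on G[0,1]
I1: z[0]−=0.962, z[2]+=0.962
R2: Y=0.06993+0.000j on G[1,0]
R3: Y=0.3367+0.000j on G[0,1]
R4: Y=0.2688+0.000j on G[1,2]
I2: z[2]−=0.0039, z[1]+=0.0039
solve → V1=2.183-0.06720j, V2=5.744-0.1773j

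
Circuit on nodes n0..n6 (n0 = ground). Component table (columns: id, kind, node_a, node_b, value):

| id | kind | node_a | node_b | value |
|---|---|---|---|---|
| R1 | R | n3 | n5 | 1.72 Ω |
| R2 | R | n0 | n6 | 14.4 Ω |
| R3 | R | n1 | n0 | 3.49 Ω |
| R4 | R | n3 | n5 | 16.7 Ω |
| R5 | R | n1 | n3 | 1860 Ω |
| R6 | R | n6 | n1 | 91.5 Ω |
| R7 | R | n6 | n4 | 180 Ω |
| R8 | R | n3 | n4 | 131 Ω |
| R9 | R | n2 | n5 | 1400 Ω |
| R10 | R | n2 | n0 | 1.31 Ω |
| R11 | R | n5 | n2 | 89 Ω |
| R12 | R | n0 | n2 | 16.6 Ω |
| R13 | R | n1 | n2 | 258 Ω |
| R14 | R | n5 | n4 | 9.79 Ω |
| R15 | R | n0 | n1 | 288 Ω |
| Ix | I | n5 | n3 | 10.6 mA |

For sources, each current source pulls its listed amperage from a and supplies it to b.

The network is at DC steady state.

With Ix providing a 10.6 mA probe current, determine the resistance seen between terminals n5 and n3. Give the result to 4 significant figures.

R_eq = 1.541 Ω

MNA unknowns: 6 node voltages V₁..V_6
R1: Y=0.5814 on G[3,5]
R2: Y=0.06944 on G[0,6]
R3: Y=0.2865 on G[1,0]
R4: Y=0.05988 on G[3,5]
R5: Y=0.0005376 on G[1,3]
R6: Y=0.01093 on G[6,1]
R7: Y=0.005556 on G[6,4]
R8: Y=0.007634 on G[3,4]
R9: Y=0.0007143 on G[2,5]
R10: Y=0.7634 on G[2,0]
R11: Y=0.01124 on G[5,2]
R12: Y=0.06024 on G[0,2]
R13: Y=0.003876 on G[1,2]
R14: Y=0.1021 on G[5,4]
R15: Y=0.003472 on G[0,1]
Ix: z[5]−=0.0106, z[3]+=0.0106
solve → V1=2.795e-05, V2=-1.172e-05, V3=0.01550, V4=0.0002900, V5=-0.0008324, V6=2.230e-05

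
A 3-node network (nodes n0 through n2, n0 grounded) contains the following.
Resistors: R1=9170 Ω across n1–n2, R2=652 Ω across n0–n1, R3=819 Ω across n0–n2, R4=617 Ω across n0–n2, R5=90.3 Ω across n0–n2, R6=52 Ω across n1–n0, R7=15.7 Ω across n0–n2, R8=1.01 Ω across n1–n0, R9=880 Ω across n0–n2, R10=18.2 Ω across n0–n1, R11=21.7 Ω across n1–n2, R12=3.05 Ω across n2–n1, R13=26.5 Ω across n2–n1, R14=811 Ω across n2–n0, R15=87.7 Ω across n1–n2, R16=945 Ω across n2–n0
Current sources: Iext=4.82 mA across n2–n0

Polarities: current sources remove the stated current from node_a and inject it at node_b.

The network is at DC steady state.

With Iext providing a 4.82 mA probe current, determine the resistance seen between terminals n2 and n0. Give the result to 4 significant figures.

Element admittances at DC:
  Y(R1) = 0.0001091 S between n1,n2
  Y(R2) = 0.001534 S between n0,n1
  Y(R3) = 0.001221 S between n0,n2
  Y(R4) = 0.001621 S between n0,n2
  Y(R5) = 0.01107 S between n0,n2
  Y(R6) = 0.01923 S between n1,n0
  Y(R7) = 0.06369 S between n0,n2
  Y(R8) = 0.9901 S between n1,n0
  Y(R9) = 0.001136 S between n0,n2
  Y(R10) = 0.05495 S between n0,n1
  Y(R11) = 0.04608 S between n1,n2
  Y(R12) = 0.3279 S between n2,n1
  Y(R13) = 0.03774 S between n2,n1
  Y(R14) = 0.001233 S between n2,n0
  Y(R15) = 0.01140 S between n1,n2
  Y(R16) = 0.001058 S between n2,n0
  Iext: injects 0.00482 A into n0 (from n2)
Assemble and solve the 2×2 MNA system:
  V(n1)=-0.003568  V(n2)=-0.01255

R_eq = 2.604 Ω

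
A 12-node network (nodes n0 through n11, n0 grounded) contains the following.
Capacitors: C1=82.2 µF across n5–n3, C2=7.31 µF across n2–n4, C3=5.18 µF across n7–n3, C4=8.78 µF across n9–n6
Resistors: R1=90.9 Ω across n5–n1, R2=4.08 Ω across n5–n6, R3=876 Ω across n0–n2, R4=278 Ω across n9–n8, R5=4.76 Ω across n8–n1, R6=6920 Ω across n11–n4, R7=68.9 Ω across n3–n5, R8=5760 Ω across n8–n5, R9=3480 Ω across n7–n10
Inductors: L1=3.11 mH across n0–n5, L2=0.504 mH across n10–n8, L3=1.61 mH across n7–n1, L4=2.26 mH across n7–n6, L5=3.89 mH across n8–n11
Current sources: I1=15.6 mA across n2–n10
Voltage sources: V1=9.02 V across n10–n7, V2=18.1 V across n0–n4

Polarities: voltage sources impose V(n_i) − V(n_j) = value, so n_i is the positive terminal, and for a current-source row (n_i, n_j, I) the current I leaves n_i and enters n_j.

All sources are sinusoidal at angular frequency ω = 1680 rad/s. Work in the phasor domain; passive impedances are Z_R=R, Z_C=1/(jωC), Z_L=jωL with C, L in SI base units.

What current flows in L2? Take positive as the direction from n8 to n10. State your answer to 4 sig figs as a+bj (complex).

MNA unknowns: 11 node voltages V₁..V_11 plus 2 source currents (V1, V2)
C1: Y=0.000+0.1381j on G[5,3]
R1: Y=0.01100+0.000j on G[5,1]
L1: Y=0.000-0.1914j on G[0,5]
R2: Y=0.2451+0.000j on G[5,6]
R3: Y=0.001142+0.000j on G[0,2]
C2: Y=0.000+0.01228j on G[2,4]
C3: Y=0.000+0.008702j on G[7,3]
L2: Y=0.000-1.181j on G[10,8]
C4: Y=0.000+0.01475j on G[9,6]
R4: Y=0.003597+0.000j on G[9,8]
L3: Y=0.000-0.3697j on G[7,1]
R5: Y=0.2101+0.000j on G[8,1]
R6: Y=0.0001445+0.000j on G[11,4]
I1: z[2]−=0.0156, z[10]+=0.0156
L4: Y=0.000-0.2634j on G[7,6]
R7: Y=0.01451+0.000j on G[3,5]
R8: Y=0.0001736+0.000j on G[8,5]
R9: Y=0.0002874+0.000j on G[7,10]
L5: Y=0.000-0.1530j on G[8,11]
V1: row V10−V7=9.02, i_V1 at 10,7
V2: row V0−V4=18.1, i_V2 at 0,4
solve → V1=2.549+2.942j, V2=-18.06-0.4087j, V3=0.003629+0.04315j, V4=-18.10+0.000j, V5=-0.001009+0.06157j, V6=-0.08393-0.06748j, V7=0.04652-0.2568j, V8=8.312-1.311j, V9=0.1010-2.070j, V10=9.067-0.2568j, V11=8.311-1.336j
aux → i_V1=-1.232+0.8913j, i_V2=-0.008835-0.0002734j

-1.245+0.8913j A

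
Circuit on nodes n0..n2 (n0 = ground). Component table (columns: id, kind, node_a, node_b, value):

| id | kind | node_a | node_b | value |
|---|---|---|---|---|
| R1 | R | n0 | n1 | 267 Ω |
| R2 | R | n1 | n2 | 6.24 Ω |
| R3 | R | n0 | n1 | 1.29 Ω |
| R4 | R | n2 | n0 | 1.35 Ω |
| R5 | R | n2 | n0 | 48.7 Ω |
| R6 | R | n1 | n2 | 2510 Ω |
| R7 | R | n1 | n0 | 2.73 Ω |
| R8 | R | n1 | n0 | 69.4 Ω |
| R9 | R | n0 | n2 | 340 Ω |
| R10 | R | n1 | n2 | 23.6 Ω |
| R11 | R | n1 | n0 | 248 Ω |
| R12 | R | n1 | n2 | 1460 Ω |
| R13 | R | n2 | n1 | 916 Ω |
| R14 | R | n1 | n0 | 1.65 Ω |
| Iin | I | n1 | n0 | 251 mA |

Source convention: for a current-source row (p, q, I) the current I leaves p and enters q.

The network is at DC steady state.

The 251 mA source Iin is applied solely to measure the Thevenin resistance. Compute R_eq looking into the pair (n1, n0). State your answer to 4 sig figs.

R_eq = 0.5178 Ω

MNA unknowns: 2 node voltages V₁..V_2
R1: Y=0.003745 on G[0,1]
R2: Y=0.1603 on G[1,2]
R3: Y=0.7752 on G[0,1]
R4: Y=0.7407 on G[2,0]
R5: Y=0.02053 on G[2,0]
R6: Y=0.0003984 on G[1,2]
R7: Y=0.3663 on G[1,0]
R8: Y=0.01441 on G[1,0]
R9: Y=0.002941 on G[0,2]
R10: Y=0.04237 on G[1,2]
R11: Y=0.004032 on G[1,0]
R12: Y=0.0006849 on G[1,2]
R13: Y=0.001092 on G[2,1]
R14: Y=0.6061 on G[1,0]
Iin: z[1]−=0.251, z[0]+=0.251
solve → V1=-0.1300, V2=-0.02747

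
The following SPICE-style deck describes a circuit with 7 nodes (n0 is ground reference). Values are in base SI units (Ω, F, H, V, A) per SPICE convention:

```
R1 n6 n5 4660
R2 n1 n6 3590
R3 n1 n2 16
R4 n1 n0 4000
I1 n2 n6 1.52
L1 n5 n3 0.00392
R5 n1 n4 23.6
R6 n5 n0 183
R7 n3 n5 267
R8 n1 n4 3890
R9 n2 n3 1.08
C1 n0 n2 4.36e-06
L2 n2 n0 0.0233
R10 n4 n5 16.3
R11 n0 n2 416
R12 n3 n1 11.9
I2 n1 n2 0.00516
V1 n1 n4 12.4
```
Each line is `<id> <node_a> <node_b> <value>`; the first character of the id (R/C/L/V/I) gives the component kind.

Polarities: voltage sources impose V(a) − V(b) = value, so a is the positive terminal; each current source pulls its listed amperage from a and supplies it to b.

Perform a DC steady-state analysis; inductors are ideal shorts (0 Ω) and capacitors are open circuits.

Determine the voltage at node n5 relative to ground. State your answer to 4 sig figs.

Element admittances at DC:
  Y(R1) = 0.0002146 S between n6,n5
  Y(R2) = 0.0002786 S between n1,n6
  Y(R3) = 0.06250 S between n1,n2
  Y(R4) = 0.0002500 S between n1,n0
  I1: injects 1.52 A into n6 (from n2)
  L1: short n5↔n3 (DC inductor)
  Y(R5) = 0.04237 S between n1,n4
  Y(R6) = 0.005464 S between n5,n0
  Y(R7) = 0.003745 S between n3,n5
  Y(R8) = 0.0002571 S between n1,n4
  Y(R9) = 0.9259 S between n2,n3
  Y(C1) = 0.000 S between n0,n2
  L2: short n2↔n0 (DC inductor)
  Y(R10) = 0.06135 S between n4,n5
  Y(R11) = 0.002404 S between n0,n2
  Y(R12) = 0.08403 S between n3,n1
  I2: injects 0.00516 A into n2 (from n1)
  V1: constraint V(n1)−V(n4) = 12.4
Assemble and solve the 9×9 MNA system:
  V(n1)=8.488  V(n2)=0.000  V(n3)=1.055  V(n4)=-3.912  V(n5)=1.055  V(n6)=3088
  i(L1)=0.3518  i(L2)=-0.007885  i(V1)=-0.8333

1.055 V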